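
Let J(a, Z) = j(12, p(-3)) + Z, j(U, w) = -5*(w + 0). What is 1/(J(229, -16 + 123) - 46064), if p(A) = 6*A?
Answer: -1/45867 ≈ -2.1802e-5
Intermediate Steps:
j(U, w) = -5*w
J(a, Z) = 90 + Z (J(a, Z) = -30*(-3) + Z = -5*(-18) + Z = 90 + Z)
1/(J(229, -16 + 123) - 46064) = 1/((90 + (-16 + 123)) - 46064) = 1/((90 + 107) - 46064) = 1/(197 - 46064) = 1/(-45867) = -1/45867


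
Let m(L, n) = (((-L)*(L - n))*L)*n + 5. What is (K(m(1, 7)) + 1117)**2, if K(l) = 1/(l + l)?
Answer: 11024790001/8836 ≈ 1.2477e+6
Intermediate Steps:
m(L, n) = 5 - n*L**2*(L - n) (m(L, n) = ((-L*(L - n))*L)*n + 5 = (-L**2*(L - n))*n + 5 = -n*L**2*(L - n) + 5 = 5 - n*L**2*(L - n))
K(l) = 1/(2*l)
(K(m(1, 7)) + 1117)**2 = (1/(2*(5 + 1**2*7**2 - 1*7*1**3)) + 1117)**2 = (1/(2*(5 + 1*49 - 1*7*1)) + 1117)**2 = (1/(2*(5 + 49 - 7)) + 1117)**2 = ((1/2)/47 + 1117)**2 = ((1/2)*(1/47) + 1117)**2 = (1/94 + 1117)**2 = (104999/94)**2 = 11024790001/8836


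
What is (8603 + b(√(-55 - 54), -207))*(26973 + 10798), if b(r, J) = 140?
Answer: 330231853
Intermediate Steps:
(8603 + b(√(-55 - 54), -207))*(26973 + 10798) = (8603 + 140)*(26973 + 10798) = 8743*37771 = 330231853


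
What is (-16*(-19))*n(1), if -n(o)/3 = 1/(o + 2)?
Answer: -304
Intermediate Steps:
n(o) = -3/(2 + o) (n(o) = -3/(o + 2) = -3/(2 + o))
(-16*(-19))*n(1) = (-16*(-19))*(-3/(2 + 1)) = 304*(-3/3) = 304*(-3*⅓) = 304*(-1) = -304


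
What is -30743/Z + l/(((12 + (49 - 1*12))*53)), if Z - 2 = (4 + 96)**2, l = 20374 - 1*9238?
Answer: 31542701/25975194 ≈ 1.2143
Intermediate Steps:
l = 11136 (l = 20374 - 9238 = 11136)
Z = 10002 (Z = 2 + (4 + 96)**2 = 2 + 100**2 = 2 + 10000 = 10002)
-30743/Z + l/(((12 + (49 - 1*12))*53)) = -30743/10002 + 11136/(((12 + (49 - 1*12))*53)) = -30743*1/10002 + 11136/(((12 + (49 - 12))*53)) = -30743/10002 + 11136/(((12 + 37)*53)) = -30743/10002 + 11136/((49*53)) = -30743/10002 + 11136/2597 = 31542701/25975194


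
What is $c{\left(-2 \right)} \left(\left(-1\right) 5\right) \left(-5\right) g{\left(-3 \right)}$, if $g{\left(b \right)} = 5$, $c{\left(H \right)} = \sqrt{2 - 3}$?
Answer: $125 i \approx 125.0 i$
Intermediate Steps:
$c{\left(H \right)} = i$ ($c{\left(H \right)} = \sqrt{-1} = i$)
$c{\left(-2 \right)} \left(\left(-1\right) 5\right) \left(-5\right) g{\left(-3 \right)} = i \left(\left(-1\right) 5\right) \left(-5\right) 5 = i \left(-5\right) \left(-5\right) 5 = - 5 i \left(-5\right) 5 = 25 i 5 = 125 i$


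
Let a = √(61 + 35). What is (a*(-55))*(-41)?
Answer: 9020*√6 ≈ 22094.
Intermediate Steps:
a = 4*√6 (a = √96 = 4*√6 ≈ 9.7980)
(a*(-55))*(-41) = ((4*√6)*(-55))*(-41) = -220*√6*(-41) = 9020*√6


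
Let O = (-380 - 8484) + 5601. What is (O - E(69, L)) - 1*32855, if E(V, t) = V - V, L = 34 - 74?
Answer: -36118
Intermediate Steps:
L = -40
E(V, t) = 0
O = -3263 (O = -8864 + 5601 = -3263)
(O - E(69, L)) - 1*32855 = (-3263 - 1*0) - 1*32855 = (-3263 + 0) - 32855 = -3263 - 32855 = -36118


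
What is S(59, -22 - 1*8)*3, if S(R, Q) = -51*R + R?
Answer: -8850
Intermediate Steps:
S(R, Q) = -50*R
S(59, -22 - 1*8)*3 = -50*59*3 = -2950*3 = -8850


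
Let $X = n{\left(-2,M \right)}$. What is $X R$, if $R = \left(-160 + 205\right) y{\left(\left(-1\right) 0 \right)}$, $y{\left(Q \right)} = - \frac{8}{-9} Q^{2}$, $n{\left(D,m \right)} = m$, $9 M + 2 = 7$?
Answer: $0$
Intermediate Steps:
$M = \frac{5}{9}$ ($M = - \frac{2}{9} + \frac{1}{9} \cdot 7 = - \frac{2}{9} + \frac{7}{9} = \frac{5}{9} \approx 0.55556$)
$X = \frac{5}{9} \approx 0.55556$
$y{\left(Q \right)} = \frac{8 Q^{2}}{9}$ ($y{\left(Q \right)} = \left(-8\right) \left(- \frac{1}{9}\right) Q^{2} = \frac{8 Q^{2}}{9}$)
$R = 0$ ($R = \left(-160 + 205\right) \frac{8 \left(\left(-1\right) 0\right)^{2}}{9} = 45 \frac{8 \cdot 0^{2}}{9} = 45 \cdot \frac{8}{9} \cdot 0 = 45 \cdot 0 = 0$)
$X R = \frac{5}{9} \cdot 0 = 0$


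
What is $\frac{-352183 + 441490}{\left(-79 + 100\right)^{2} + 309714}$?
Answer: $\frac{29769}{103385} \approx 0.28794$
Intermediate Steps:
$\frac{-352183 + 441490}{\left(-79 + 100\right)^{2} + 309714} = \frac{89307}{21^{2} + 309714} = \frac{89307}{441 + 309714} = \frac{89307}{310155} = 89307 \cdot \frac{1}{310155} = \frac{29769}{103385}$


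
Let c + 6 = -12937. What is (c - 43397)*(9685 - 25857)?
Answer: 911130480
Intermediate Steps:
c = -12943 (c = -6 - 12937 = -12943)
(c - 43397)*(9685 - 25857) = (-12943 - 43397)*(9685 - 25857) = -56340*(-16172) = 911130480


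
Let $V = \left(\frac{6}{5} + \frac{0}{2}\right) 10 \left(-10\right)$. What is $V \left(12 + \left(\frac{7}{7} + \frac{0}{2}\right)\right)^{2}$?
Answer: $-20280$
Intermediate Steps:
$V = -120$ ($V = \left(6 \cdot \frac{1}{5} + 0 \cdot \frac{1}{2}\right) 10 \left(-10\right) = \left(\frac{6}{5} + 0\right) 10 \left(-10\right) = \frac{6}{5} \cdot 10 \left(-10\right) = 12 \left(-10\right) = -120$)
$V \left(12 + \left(\frac{7}{7} + \frac{0}{2}\right)\right)^{2} = - 120 \left(12 + \left(\frac{7}{7} + \frac{0}{2}\right)\right)^{2} = - 120 \left(12 + \left(7 \cdot \frac{1}{7} + 0 \cdot \frac{1}{2}\right)\right)^{2} = - 120 \left(12 + \left(1 + 0\right)\right)^{2} = - 120 \left(12 + 1\right)^{2} = - 120 \cdot 13^{2} = \left(-120\right) 169 = -20280$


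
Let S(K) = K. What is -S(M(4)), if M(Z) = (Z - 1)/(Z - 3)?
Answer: -3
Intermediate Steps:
M(Z) = (-1 + Z)/(-3 + Z)
-S(M(4)) = -(-1 + 4)/(-3 + 4) = -3/1 = -3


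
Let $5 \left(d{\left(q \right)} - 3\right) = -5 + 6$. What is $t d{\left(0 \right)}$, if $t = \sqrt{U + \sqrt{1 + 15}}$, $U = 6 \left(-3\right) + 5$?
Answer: $\frac{48 i}{5} \approx 9.6 i$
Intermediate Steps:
$d{\left(q \right)} = \frac{16}{5}$ ($d{\left(q \right)} = 3 + \frac{-5 + 6}{5} = 3 + \frac{1}{5} \cdot 1 = 3 + \frac{1}{5} = \frac{16}{5}$)
$U = -13$ ($U = -18 + 5 = -13$)
$t = 3 i$ ($t = \sqrt{-13 + \sqrt{1 + 15}} = \sqrt{-13 + \sqrt{16}} = \sqrt{-13 + 4} = \sqrt{-9} = 3 i \approx 3.0 i$)
$t d{\left(0 \right)} = 3 i \frac{16}{5} = \frac{48 i}{5}$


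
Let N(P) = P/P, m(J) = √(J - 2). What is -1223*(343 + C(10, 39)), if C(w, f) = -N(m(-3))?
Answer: -418266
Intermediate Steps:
m(J) = √(-2 + J)
N(P) = 1
C(w, f) = -1 (C(w, f) = -1*1 = -1)
-1223*(343 + C(10, 39)) = -1223*(343 - 1) = -1223*342 = -418266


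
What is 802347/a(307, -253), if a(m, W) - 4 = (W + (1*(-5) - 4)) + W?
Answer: -114621/73 ≈ -1570.2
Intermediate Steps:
a(m, W) = -5 + 2*W (a(m, W) = 4 + ((W + (1*(-5) - 4)) + W) = 4 + ((W + (-5 - 4)) + W) = 4 + ((W - 9) + W) = 4 + ((-9 + W) + W) = 4 + (-9 + 2*W) = -5 + 2*W)
802347/a(307, -253) = 802347/(-5 + 2*(-253)) = 802347/(-5 - 506) = 802347/(-511) = 802347*(-1/511) = -114621/73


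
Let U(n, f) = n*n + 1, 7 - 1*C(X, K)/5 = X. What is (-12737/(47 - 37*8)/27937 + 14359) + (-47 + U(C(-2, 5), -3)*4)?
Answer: 155932724945/6956313 ≈ 22416.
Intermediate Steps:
C(X, K) = 35 - 5*X
U(n, f) = 1 + n² (U(n, f) = n² + 1 = 1 + n²)
(-12737/(47 - 37*8)/27937 + 14359) + (-47 + U(C(-2, 5), -3)*4) = (-12737/(47 - 37*8)/27937 + 14359) + (-47 + (1 + (35 - 5*(-2))²)*4) = (-12737/(47 - 296)*(1/27937) + 14359) + (-47 + (1 + (35 + 10)²)*4) = (-12737/(-249)*(1/27937) + 14359) + (-47 + (1 + 45²)*4) = (-12737*(-1/249)*(1/27937) + 14359) + (-47 + (1 + 2025)*4) = ((12737/249)*(1/27937) + 14359) + (-47 + 2026*4) = (12737/6956313 + 14359) + (-47 + 8104) = 99885711104/6956313 + 8057 = 155932724945/6956313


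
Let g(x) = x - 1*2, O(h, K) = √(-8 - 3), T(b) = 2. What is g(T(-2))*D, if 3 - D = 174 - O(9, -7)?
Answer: 0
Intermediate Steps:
O(h, K) = I*√11 (O(h, K) = √(-11) = I*√11)
g(x) = -2 + x (g(x) = x - 2 = -2 + x)
D = -171 + I*√11 (D = 3 - (174 - I*√11) = 3 + (-174 + I*√11) = -171 + I*√11 ≈ -171.0 + 3.3166*I)
g(T(-2))*D = (-2 + 2)*(-171 + I*√11) = 0*(-171 + I*√11) = 0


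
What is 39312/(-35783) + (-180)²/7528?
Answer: 107928558/33671803 ≈ 3.2053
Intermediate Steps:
39312/(-35783) + (-180)²/7528 = 39312*(-1/35783) + 32400*(1/7528) = -39312/35783 + 4050/941 = 107928558/33671803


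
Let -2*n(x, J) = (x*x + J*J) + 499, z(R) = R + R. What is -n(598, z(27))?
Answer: 361019/2 ≈ 1.8051e+5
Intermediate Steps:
z(R) = 2*R
n(x, J) = -499/2 - J²/2 - x²/2 (n(x, J) = -((x*x + J*J) + 499)/2 = -((x² + J²) + 499)/2 = -((J² + x²) + 499)/2 = -(499 + J² + x²)/2 = -499/2 - J²/2 - x²/2)
-n(598, z(27)) = -(-499/2 - (2*27)²/2 - ½*598²) = -(-499/2 - ½*54² - ½*357604) = -(-499/2 - ½*2916 - 178802) = -(-499/2 - 1458 - 178802) = -1*(-361019/2) = 361019/2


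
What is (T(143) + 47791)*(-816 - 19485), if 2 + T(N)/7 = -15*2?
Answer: -965657667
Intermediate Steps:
T(N) = -224 (T(N) = -14 + 7*(-15*2) = -14 + 7*(-30) = -14 - 210 = -224)
(T(143) + 47791)*(-816 - 19485) = (-224 + 47791)*(-816 - 19485) = 47567*(-20301) = -965657667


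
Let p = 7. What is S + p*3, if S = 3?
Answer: 24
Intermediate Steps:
S + p*3 = 3 + 7*3 = 3 + 21 = 24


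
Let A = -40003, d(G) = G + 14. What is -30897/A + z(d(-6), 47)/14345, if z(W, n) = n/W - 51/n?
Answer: 166721812243/215764981160 ≈ 0.77270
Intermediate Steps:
d(G) = 14 + G
z(W, n) = -51/n + n/W
-30897/A + z(d(-6), 47)/14345 = -30897/(-40003) + (-51/47 + 47/(14 - 6))/14345 = -30897*(-1/40003) + (-51*1/47 + 47/8)*(1/14345) = 30897/40003 + (-51/47 + 47*(⅛))*(1/14345) = 30897/40003 + (-51/47 + 47/8)*(1/14345) = 30897/40003 + (1801/376)*(1/14345) = 30897/40003 + 1801/5393720 = 166721812243/215764981160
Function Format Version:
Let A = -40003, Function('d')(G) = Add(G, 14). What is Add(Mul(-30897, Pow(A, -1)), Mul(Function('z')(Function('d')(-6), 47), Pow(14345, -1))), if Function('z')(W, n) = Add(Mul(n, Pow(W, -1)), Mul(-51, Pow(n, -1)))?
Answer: Rational(166721812243, 215764981160) ≈ 0.77270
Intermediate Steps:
Function('d')(G) = Add(14, G)
Function('z')(W, n) = Add(Mul(-51, Pow(n, -1)), Mul(n, Pow(W, -1)))
Add(Mul(-30897, Pow(A, -1)), Mul(Function('z')(Function('d')(-6), 47), Pow(14345, -1))) = Add(Mul(-30897, Pow(-40003, -1)), Mul(Add(Mul(-51, Pow(47, -1)), Mul(47, Pow(Add(14, -6), -1))), Pow(14345, -1))) = Add(Mul(-30897, Rational(-1, 40003)), Mul(Add(Mul(-51, Rational(1, 47)), Mul(47, Pow(8, -1))), Rational(1, 14345))) = Add(Rational(30897, 40003), Mul(Add(Rational(-51, 47), Mul(47, Rational(1, 8))), Rational(1, 14345))) = Add(Rational(30897, 40003), Mul(Add(Rational(-51, 47), Rational(47, 8)), Rational(1, 14345))) = Add(Rational(30897, 40003), Mul(Rational(1801, 376), Rational(1, 14345))) = Add(Rational(30897, 40003), Rational(1801, 5393720)) = Rational(166721812243, 215764981160)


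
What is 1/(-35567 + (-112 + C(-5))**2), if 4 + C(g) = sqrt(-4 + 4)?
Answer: -1/22111 ≈ -4.5226e-5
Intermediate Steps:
C(g) = -4 (C(g) = -4 + sqrt(-4 + 4) = -4 + sqrt(0) = -4 + 0 = -4)
1/(-35567 + (-112 + C(-5))**2) = 1/(-35567 + (-112 - 4)**2) = 1/(-35567 + (-116)**2) = 1/(-35567 + 13456) = 1/(-22111) = -1/22111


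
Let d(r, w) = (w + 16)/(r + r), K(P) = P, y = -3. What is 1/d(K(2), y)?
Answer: 4/13 ≈ 0.30769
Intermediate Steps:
d(r, w) = (16 + w)/(2*r) (d(r, w) = (16 + w)/((2*r)) = (16 + w)*(1/(2*r)) = (16 + w)/(2*r))
1/d(K(2), y) = 1/((½)*(16 - 3)/2) = 1/((½)*(½)*13) = 1/(13/4) = 4/13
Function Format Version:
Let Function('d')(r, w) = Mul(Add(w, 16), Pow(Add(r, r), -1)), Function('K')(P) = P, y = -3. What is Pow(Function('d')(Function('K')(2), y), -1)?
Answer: Rational(4, 13) ≈ 0.30769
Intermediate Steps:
Function('d')(r, w) = Mul(Rational(1, 2), Pow(r, -1), Add(16, w)) (Function('d')(r, w) = Mul(Add(16, w), Pow(Mul(2, r), -1)) = Mul(Add(16, w), Mul(Rational(1, 2), Pow(r, -1))) = Mul(Rational(1, 2), Pow(r, -1), Add(16, w)))
Pow(Function('d')(Function('K')(2), y), -1) = Pow(Mul(Rational(1, 2), Pow(2, -1), Add(16, -3)), -1) = Pow(Mul(Rational(1, 2), Rational(1, 2), 13), -1) = Pow(Rational(13, 4), -1) = Rational(4, 13)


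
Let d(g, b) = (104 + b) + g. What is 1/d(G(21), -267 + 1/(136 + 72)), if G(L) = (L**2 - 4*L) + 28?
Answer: 208/46177 ≈ 0.0045044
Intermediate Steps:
G(L) = 28 + L**2 - 4*L
d(g, b) = 104 + b + g
1/d(G(21), -267 + 1/(136 + 72)) = 1/(104 + (-267 + 1/(136 + 72)) + (28 + 21**2 - 4*21)) = 1/(104 + (-267 + 1/208) + (28 + 441 - 84)) = 1/(104 + (-267 + 1/208) + 385) = 1/(104 - 55535/208 + 385) = 1/(46177/208) = 208/46177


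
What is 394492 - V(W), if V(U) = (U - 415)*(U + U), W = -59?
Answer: 338560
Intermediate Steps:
V(U) = 2*U*(-415 + U) (V(U) = (-415 + U)*(2*U) = 2*U*(-415 + U))
394492 - V(W) = 394492 - 2*(-59)*(-415 - 59) = 394492 - 2*(-59)*(-474) = 394492 - 1*55932 = 394492 - 55932 = 338560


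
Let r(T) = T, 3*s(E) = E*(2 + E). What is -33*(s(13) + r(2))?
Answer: -2211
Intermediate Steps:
s(E) = E*(2 + E)/3 (s(E) = (E*(2 + E))/3 = E*(2 + E)/3)
-33*(s(13) + r(2)) = -33*((⅓)*13*(2 + 13) + 2) = -33*((⅓)*13*15 + 2) = -33*(65 + 2) = -33*67 = -2211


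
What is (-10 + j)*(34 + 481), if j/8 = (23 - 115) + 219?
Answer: 518090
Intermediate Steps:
j = 1016 (j = 8*((23 - 115) + 219) = 8*(-92 + 219) = 8*127 = 1016)
(-10 + j)*(34 + 481) = (-10 + 1016)*(34 + 481) = 1006*515 = 518090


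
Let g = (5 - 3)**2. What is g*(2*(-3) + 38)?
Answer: 128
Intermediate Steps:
g = 4 (g = 2**2 = 4)
g*(2*(-3) + 38) = 4*(2*(-3) + 38) = 4*(-6 + 38) = 4*32 = 128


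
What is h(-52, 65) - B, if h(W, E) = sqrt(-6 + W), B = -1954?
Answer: 1954 + I*sqrt(58) ≈ 1954.0 + 7.6158*I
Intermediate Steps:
h(-52, 65) - B = sqrt(-6 - 52) - 1*(-1954) = sqrt(-58) + 1954 = I*sqrt(58) + 1954 = 1954 + I*sqrt(58)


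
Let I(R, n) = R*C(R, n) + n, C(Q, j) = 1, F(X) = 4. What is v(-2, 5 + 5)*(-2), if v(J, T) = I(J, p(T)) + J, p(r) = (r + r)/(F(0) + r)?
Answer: 36/7 ≈ 5.1429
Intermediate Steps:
p(r) = 2*r/(4 + r) (p(r) = (r + r)/(4 + r) = (2*r)/(4 + r) = 2*r/(4 + r))
I(R, n) = R + n (I(R, n) = R*1 + n = R + n)
v(J, T) = 2*J + 2*T/(4 + T) (v(J, T) = (J + 2*T/(4 + T)) + J = 2*J + 2*T/(4 + T))
v(-2, 5 + 5)*(-2) = (2*((5 + 5) - 2*(4 + (5 + 5)))/(4 + (5 + 5)))*(-2) = (2*(10 - 2*(4 + 10))/(4 + 10))*(-2) = (2*(10 - 2*14)/14)*(-2) = (2*(1/14)*(10 - 28))*(-2) = (2*(1/14)*(-18))*(-2) = -18/7*(-2) = 36/7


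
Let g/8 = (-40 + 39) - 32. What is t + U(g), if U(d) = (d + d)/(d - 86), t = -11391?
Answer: -1993161/175 ≈ -11389.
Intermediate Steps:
g = -264 (g = 8*((-40 + 39) - 32) = 8*(-1 - 32) = 8*(-33) = -264)
U(d) = 2*d/(-86 + d) (U(d) = (2*d)/(-86 + d) = 2*d/(-86 + d))
t + U(g) = -11391 + 2*(-264)/(-86 - 264) = -11391 + 2*(-264)/(-350) = -11391 + 2*(-264)*(-1/350) = -11391 + 264/175 = -1993161/175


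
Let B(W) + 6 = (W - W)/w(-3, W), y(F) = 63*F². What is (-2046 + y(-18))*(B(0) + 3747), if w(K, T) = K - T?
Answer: 68707206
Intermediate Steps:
B(W) = -6 (B(W) = -6 + (W - W)/(-3 - W) = -6 + 0/(-3 - W) = -6 + 0 = -6)
(-2046 + y(-18))*(B(0) + 3747) = (-2046 + 63*(-18)²)*(-6 + 3747) = (-2046 + 63*324)*3741 = (-2046 + 20412)*3741 = 18366*3741 = 68707206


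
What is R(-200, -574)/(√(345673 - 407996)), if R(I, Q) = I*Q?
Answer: -114800*I*√62323/62323 ≈ -459.85*I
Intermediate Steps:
R(-200, -574)/(√(345673 - 407996)) = (-200*(-574))/(√(345673 - 407996)) = 114800/(√(-62323)) = 114800/((I*√62323)) = 114800*(-I*√62323/62323) = -114800*I*√62323/62323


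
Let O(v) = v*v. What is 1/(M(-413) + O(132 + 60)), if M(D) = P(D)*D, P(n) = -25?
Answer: 1/47189 ≈ 2.1191e-5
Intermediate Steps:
O(v) = v²
M(D) = -25*D
1/(M(-413) + O(132 + 60)) = 1/(-25*(-413) + (132 + 60)²) = 1/(10325 + 192²) = 1/(10325 + 36864) = 1/47189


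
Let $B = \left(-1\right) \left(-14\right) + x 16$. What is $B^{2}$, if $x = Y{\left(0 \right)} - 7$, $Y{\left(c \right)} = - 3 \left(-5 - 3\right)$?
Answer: $81796$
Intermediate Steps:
$Y{\left(c \right)} = 24$ ($Y{\left(c \right)} = \left(-3\right) \left(-8\right) = 24$)
$x = 17$ ($x = 24 - 7 = 17$)
$B = 286$ ($B = \left(-1\right) \left(-14\right) + 17 \cdot 16 = 14 + 272 = 286$)
$B^{2} = 286^{2} = 81796$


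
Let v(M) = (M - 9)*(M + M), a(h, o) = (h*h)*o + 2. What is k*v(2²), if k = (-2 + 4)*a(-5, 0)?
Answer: -160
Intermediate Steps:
a(h, o) = 2 + o*h² (a(h, o) = h²*o + 2 = o*h² + 2 = 2 + o*h²)
k = 4 (k = (-2 + 4)*(2 + 0*(-5)²) = 2*(2 + 0*25) = 2*(2 + 0) = 2*2 = 4)
v(M) = 2*M*(-9 + M) (v(M) = (-9 + M)*(2*M) = 2*M*(-9 + M))
k*v(2²) = 4*(2*2²*(-9 + 2²)) = 4*(2*4*(-9 + 4)) = 4*(2*4*(-5)) = 4*(-40) = -160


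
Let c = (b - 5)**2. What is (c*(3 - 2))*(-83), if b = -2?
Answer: -4067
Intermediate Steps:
c = 49 (c = (-2 - 5)**2 = (-7)**2 = 49)
(c*(3 - 2))*(-83) = (49*(3 - 2))*(-83) = (49*1)*(-83) = 49*(-83) = -4067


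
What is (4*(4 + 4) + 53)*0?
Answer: 0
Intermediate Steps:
(4*(4 + 4) + 53)*0 = (4*8 + 53)*0 = (32 + 53)*0 = 85*0 = 0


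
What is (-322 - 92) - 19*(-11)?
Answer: -205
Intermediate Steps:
(-322 - 92) - 19*(-11) = -414 + 209 = -205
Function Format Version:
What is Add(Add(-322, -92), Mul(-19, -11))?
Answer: -205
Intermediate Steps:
Add(Add(-322, -92), Mul(-19, -11)) = Add(-414, 209) = -205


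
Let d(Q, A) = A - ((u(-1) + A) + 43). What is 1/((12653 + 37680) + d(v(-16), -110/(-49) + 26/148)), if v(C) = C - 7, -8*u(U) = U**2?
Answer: 8/402321 ≈ 1.9885e-5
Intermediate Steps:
u(U) = -U**2/8
v(C) = -7 + C
d(Q, A) = -343/8 (d(Q, A) = A - ((-1/8*(-1)**2 + A) + 43) = A - ((-1/8*1 + A) + 43) = A - ((-1/8 + A) + 43) = A - (343/8 + A) = A + (-343/8 - A) = -343/8)
1/((12653 + 37680) + d(v(-16), -110/(-49) + 26/148)) = 1/((12653 + 37680) - 343/8) = 1/(50333 - 343/8) = 1/(402321/8) = 8/402321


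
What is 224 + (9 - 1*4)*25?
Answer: 349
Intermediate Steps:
224 + (9 - 1*4)*25 = 224 + (9 - 4)*25 = 224 + 5*25 = 224 + 125 = 349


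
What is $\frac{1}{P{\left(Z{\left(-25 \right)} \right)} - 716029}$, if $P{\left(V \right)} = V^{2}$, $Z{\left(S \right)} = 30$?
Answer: $- \frac{1}{715129} \approx -1.3983 \cdot 10^{-6}$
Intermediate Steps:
$\frac{1}{P{\left(Z{\left(-25 \right)} \right)} - 716029} = \frac{1}{30^{2} - 716029} = \frac{1}{900 - 716029} = \frac{1}{-715129} = - \frac{1}{715129}$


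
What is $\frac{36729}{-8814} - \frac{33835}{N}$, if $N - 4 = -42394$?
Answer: $- \frac{20978677}{6227091} \approx -3.3689$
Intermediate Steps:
$N = -42390$ ($N = 4 - 42394 = -42390$)
$\frac{36729}{-8814} - \frac{33835}{N} = \frac{36729}{-8814} - \frac{33835}{-42390} = 36729 \left(- \frac{1}{8814}\right) - - \frac{6767}{8478} = - \frac{12243}{2938} + \frac{6767}{8478} = - \frac{20978677}{6227091}$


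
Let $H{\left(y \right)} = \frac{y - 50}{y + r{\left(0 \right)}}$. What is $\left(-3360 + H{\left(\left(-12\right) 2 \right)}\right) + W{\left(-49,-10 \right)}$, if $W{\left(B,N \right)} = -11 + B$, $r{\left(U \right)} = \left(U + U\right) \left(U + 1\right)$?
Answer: $- \frac{41003}{12} \approx -3416.9$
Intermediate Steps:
$r{\left(U \right)} = 2 U \left(1 + U\right)$
$H{\left(y \right)} = \frac{-50 + y}{y}$ ($H{\left(y \right)} = \frac{y - 50}{y + 2 \cdot 0 \left(1 + 0\right)} = \frac{-50 + y}{y + 2 \cdot 0 \cdot 1} = \frac{-50 + y}{y + 0} = \frac{-50 + y}{y}$)
$\left(-3360 + H{\left(\left(-12\right) 2 \right)}\right) + W{\left(-49,-10 \right)} = \left(-3360 + \frac{-50 - 24}{\left(-12\right) 2}\right) - 60 = \left(-3360 + \frac{-50 - 24}{-24}\right) - 60 = \left(-3360 - - \frac{37}{12}\right) - 60 = \left(-3360 + \frac{37}{12}\right) - 60 = - \frac{40283}{12} - 60 = - \frac{41003}{12}$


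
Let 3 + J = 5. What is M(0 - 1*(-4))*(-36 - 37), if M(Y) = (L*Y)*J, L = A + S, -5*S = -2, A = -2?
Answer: 4672/5 ≈ 934.40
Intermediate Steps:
J = 2 (J = -3 + 5 = 2)
S = ⅖ (S = -⅕*(-2) = ⅖ ≈ 0.40000)
L = -8/5 (L = -2 + ⅖ = -8/5 ≈ -1.6000)
M(Y) = -16*Y/5 (M(Y) = -8*Y/5*2 = -16*Y/5)
M(0 - 1*(-4))*(-36 - 37) = (-16*(0 - 1*(-4))/5)*(-36 - 37) = -16*(0 + 4)/5*(-73) = -16/5*4*(-73) = -64/5*(-73) = 4672/5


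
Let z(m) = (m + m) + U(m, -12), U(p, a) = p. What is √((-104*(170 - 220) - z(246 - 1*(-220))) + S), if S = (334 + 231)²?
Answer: √323027 ≈ 568.35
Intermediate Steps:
S = 319225 (S = 565² = 319225)
z(m) = 3*m (z(m) = (m + m) + m = 2*m + m = 3*m)
√((-104*(170 - 220) - z(246 - 1*(-220))) + S) = √((-104*(170 - 220) - 3*(246 - 1*(-220))) + 319225) = √((-104*(-50) - 3*(246 + 220)) + 319225) = √((5200 - 3*466) + 319225) = √((5200 - 1*1398) + 319225) = √((5200 - 1398) + 319225) = √(3802 + 319225) = √323027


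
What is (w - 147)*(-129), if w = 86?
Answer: 7869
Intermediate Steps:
(w - 147)*(-129) = (86 - 147)*(-129) = -61*(-129) = 7869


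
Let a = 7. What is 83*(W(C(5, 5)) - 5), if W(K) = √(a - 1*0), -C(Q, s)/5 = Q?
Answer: -415 + 83*√7 ≈ -195.40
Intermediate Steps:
C(Q, s) = -5*Q
W(K) = √7 (W(K) = √(7 - 1*0) = √(7 + 0) = √7)
83*(W(C(5, 5)) - 5) = 83*(√7 - 5) = 83*(-5 + √7) = -415 + 83*√7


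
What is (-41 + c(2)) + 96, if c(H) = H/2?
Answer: 56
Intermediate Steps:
c(H) = H/2 (c(H) = H*(½) = H/2)
(-41 + c(2)) + 96 = (-41 + (½)*2) + 96 = (-41 + 1) + 96 = -40 + 96 = 56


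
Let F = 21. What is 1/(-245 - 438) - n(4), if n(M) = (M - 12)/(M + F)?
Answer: 5439/17075 ≈ 0.31854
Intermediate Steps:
n(M) = (-12 + M)/(21 + M) (n(M) = (M - 12)/(M + 21) = (-12 + M)/(21 + M))
1/(-245 - 438) - n(4) = 1/(-245 - 438) - (-12 + 4)/(21 + 4) = 1/(-683) - (-8)/25 = -1/683 - (-8)/25 = -1/683 - 1*(-8/25) = -1/683 + 8/25 = 5439/17075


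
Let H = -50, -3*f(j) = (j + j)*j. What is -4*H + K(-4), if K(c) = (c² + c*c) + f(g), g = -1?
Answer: 694/3 ≈ 231.33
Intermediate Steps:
f(j) = -2*j²/3 (f(j) = -(j + j)*j/3 = -2*j*j/3 = -2*j²/3)
K(c) = -⅔ + 2*c² (K(c) = (c² + c*c) - ⅔*(-1)² = (c² + c²) - ⅔*1 = 2*c² - ⅔ = -⅔ + 2*c²)
-4*H + K(-4) = -4*(-50) + (-⅔ + 2*(-4)²) = 200 + (-⅔ + 2*16) = 200 + (-⅔ + 32) = 200 + 94/3 = 694/3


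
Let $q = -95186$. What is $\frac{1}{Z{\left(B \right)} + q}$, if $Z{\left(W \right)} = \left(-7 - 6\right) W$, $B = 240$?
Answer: $- \frac{1}{98306} \approx -1.0172 \cdot 10^{-5}$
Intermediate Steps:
$Z{\left(W \right)} = - 13 W$
$\frac{1}{Z{\left(B \right)} + q} = \frac{1}{\left(-13\right) 240 - 95186} = \frac{1}{-3120 - 95186} = \frac{1}{-98306} = - \frac{1}{98306}$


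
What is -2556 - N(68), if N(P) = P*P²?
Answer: -316988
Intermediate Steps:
N(P) = P³
-2556 - N(68) = -2556 - 1*68³ = -2556 - 1*314432 = -2556 - 314432 = -316988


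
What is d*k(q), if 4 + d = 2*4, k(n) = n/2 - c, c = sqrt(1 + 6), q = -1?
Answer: -2 - 4*sqrt(7) ≈ -12.583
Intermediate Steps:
c = sqrt(7) ≈ 2.6458
k(n) = n/2 - sqrt(7)
d = 4 (d = -4 + 2*4 = -4 + 8 = 4)
d*k(q) = 4*((1/2)*(-1) - sqrt(7)) = 4*(-1/2 - sqrt(7)) = -2 - 4*sqrt(7)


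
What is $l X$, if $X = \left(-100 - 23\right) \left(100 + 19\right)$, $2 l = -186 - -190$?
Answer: $-29274$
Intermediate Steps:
$l = 2$ ($l = \frac{-186 - -190}{2} = \frac{-186 + 190}{2} = \frac{1}{2} \cdot 4 = 2$)
$X = -14637$ ($X = \left(-123\right) 119 = -14637$)
$l X = 2 \left(-14637\right) = -29274$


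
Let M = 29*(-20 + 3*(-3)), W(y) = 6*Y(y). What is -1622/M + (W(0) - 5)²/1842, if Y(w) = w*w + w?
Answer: 3008749/1549122 ≈ 1.9422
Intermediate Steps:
Y(w) = w + w² (Y(w) = w² + w = w + w²)
W(y) = 6*y*(1 + y) (W(y) = 6*(y*(1 + y)) = 6*y*(1 + y))
M = -841 (M = 29*(-20 - 9) = 29*(-29) = -841)
-1622/M + (W(0) - 5)²/1842 = -1622/(-841) + (6*0*(1 + 0) - 5)²/1842 = -1622*(-1/841) + (6*0*1 - 5)²*(1/1842) = 1622/841 + (0 - 5)²*(1/1842) = 1622/841 + (-5)²*(1/1842) = 1622/841 + 25*(1/1842) = 1622/841 + 25/1842 = 3008749/1549122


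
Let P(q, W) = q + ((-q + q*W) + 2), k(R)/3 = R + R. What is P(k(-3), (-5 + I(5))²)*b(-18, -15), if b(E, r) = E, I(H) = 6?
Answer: 288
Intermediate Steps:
k(R) = 6*R (k(R) = 3*(R + R) = 3*(2*R) = 6*R)
P(q, W) = 2 + W*q (P(q, W) = q + ((-q + W*q) + 2) = q + (2 - q + W*q) = 2 + W*q)
P(k(-3), (-5 + I(5))²)*b(-18, -15) = (2 + (-5 + 6)²*(6*(-3)))*(-18) = (2 + 1²*(-18))*(-18) = (2 + 1*(-18))*(-18) = (2 - 18)*(-18) = -16*(-18) = 288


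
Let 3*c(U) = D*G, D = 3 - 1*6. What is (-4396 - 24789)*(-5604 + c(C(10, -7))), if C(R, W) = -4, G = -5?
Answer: 163406815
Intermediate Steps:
D = -3 (D = 3 - 6 = -3)
c(U) = 5 (c(U) = (-3*(-5))/3 = (1/3)*15 = 5)
(-4396 - 24789)*(-5604 + c(C(10, -7))) = (-4396 - 24789)*(-5604 + 5) = -29185*(-5599) = 163406815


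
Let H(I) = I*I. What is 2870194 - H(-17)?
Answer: 2869905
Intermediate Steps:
H(I) = I²
2870194 - H(-17) = 2870194 - 1*(-17)² = 2870194 - 1*289 = 2870194 - 289 = 2869905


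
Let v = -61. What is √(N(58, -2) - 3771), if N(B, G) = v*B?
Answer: I*√7309 ≈ 85.493*I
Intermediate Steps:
N(B, G) = -61*B
√(N(58, -2) - 3771) = √(-61*58 - 3771) = √(-3538 - 3771) = √(-7309) = I*√7309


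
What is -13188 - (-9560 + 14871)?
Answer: -18499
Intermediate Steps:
-13188 - (-9560 + 14871) = -13188 - 1*5311 = -13188 - 5311 = -18499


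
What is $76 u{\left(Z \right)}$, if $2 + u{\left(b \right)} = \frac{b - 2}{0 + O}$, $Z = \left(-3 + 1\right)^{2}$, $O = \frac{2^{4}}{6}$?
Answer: $-95$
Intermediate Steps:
$O = \frac{8}{3}$ ($O = 16 \cdot \frac{1}{6} = \frac{8}{3} \approx 2.6667$)
$Z = 4$ ($Z = \left(-2\right)^{2} = 4$)
$u{\left(b \right)} = - \frac{11}{4} + \frac{3 b}{8}$ ($u{\left(b \right)} = -2 + \frac{b - 2}{0 + \frac{8}{3}} = -2 + \frac{-2 + b}{\frac{8}{3}} = -2 + \left(-2 + b\right) \frac{3}{8} = -2 + \left(- \frac{3}{4} + \frac{3 b}{8}\right) = - \frac{11}{4} + \frac{3 b}{8}$)
$76 u{\left(Z \right)} = 76 \left(- \frac{11}{4} + \frac{3}{8} \cdot 4\right) = 76 \left(- \frac{11}{4} + \frac{3}{2}\right) = 76 \left(- \frac{5}{4}\right) = -95$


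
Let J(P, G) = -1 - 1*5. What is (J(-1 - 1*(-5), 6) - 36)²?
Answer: 1764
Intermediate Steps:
J(P, G) = -6 (J(P, G) = -1 - 5 = -6)
(J(-1 - 1*(-5), 6) - 36)² = (-6 - 36)² = (-42)² = 1764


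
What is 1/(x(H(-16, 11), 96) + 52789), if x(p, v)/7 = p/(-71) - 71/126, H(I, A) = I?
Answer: 1278/67461317 ≈ 1.8944e-5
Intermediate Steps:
x(p, v) = -71/18 - 7*p/71 (x(p, v) = 7*(p/(-71) - 71/126) = 7*(p*(-1/71) - 71*1/126) = 7*(-p/71 - 71/126) = 7*(-71/126 - p/71) = -71/18 - 7*p/71)
1/(x(H(-16, 11), 96) + 52789) = 1/((-71/18 - 7/71*(-16)) + 52789) = 1/((-71/18 + 112/71) + 52789) = 1/(-3025/1278 + 52789) = 1/(67461317/1278) = 1278/67461317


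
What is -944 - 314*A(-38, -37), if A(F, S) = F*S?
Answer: -442428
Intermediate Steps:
-944 - 314*A(-38, -37) = -944 - (-11932)*(-37) = -944 - 314*1406 = -944 - 441484 = -442428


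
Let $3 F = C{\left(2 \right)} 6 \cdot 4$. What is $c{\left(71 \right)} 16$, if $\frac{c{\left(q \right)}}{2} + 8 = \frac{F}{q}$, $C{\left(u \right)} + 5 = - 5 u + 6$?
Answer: $- \frac{20480}{71} \approx -288.45$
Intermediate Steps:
$C{\left(u \right)} = 1 - 5 u$ ($C{\left(u \right)} = -5 - \left(-6 + 5 u\right) = 1 - 5 u$)
$F = -72$ ($F = \frac{\left(1 - 10\right) 6 \cdot 4}{3} = \frac{\left(-9\right) 6 \cdot 4}{3} = \frac{\left(-54\right) 4}{3} = \frac{1}{3} \left(-216\right) = -72$)
$c{\left(q \right)} = -16 - \frac{144}{q}$ ($c{\left(q \right)} = -16 + 2 \left(- \frac{72}{q}\right) = -16 - \frac{144}{q}$)
$c{\left(71 \right)} 16 = \left(-16 - \frac{144}{71}\right) 16 = \left(- \frac{1280}{71}\right) 16 = - \frac{20480}{71}$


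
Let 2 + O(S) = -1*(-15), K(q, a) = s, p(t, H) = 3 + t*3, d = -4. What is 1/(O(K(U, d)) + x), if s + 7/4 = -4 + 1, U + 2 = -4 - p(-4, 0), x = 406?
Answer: 1/419 ≈ 0.0023866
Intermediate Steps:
p(t, H) = 3 + 3*t
U = 3 (U = -2 + (-4 - (3 + 3*(-4))) = -2 + (-4 - (3 - 12)) = -2 + (-4 - 1*(-9)) = -2 + (-4 + 9) = -2 + 5 = 3)
s = -19/4 (s = -7/4 + (-4 + 1) = -7/4 - 3 = -19/4 ≈ -4.7500)
K(q, a) = -19/4
O(S) = 13 (O(S) = -2 - 1*(-15) = -2 + 15 = 13)
1/(O(K(U, d)) + x) = 1/(13 + 406) = 1/419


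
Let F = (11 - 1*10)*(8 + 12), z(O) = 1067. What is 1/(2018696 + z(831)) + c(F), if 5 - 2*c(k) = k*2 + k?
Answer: -111086963/4039526 ≈ -27.500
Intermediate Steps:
F = 20 (F = (11 - 10)*20 = 1*20 = 20)
c(k) = 5/2 - 3*k/2 (c(k) = 5/2 - (k*2 + k)/2 = 5/2 - (2*k + k)/2 = 5/2 - 3*k/2)
1/(2018696 + z(831)) + c(F) = 1/(2018696 + 1067) + (5/2 - 3/2*20) = 1/2019763 + (5/2 - 30) = 1/2019763 - 55/2 = -111086963/4039526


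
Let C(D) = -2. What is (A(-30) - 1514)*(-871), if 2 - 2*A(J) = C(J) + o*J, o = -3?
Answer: 1356147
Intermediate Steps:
A(J) = 2 + 3*J/2 (A(J) = 1 - (-2 - 3*J)/2 = 1 + (1 + 3*J/2) = 2 + 3*J/2)
(A(-30) - 1514)*(-871) = ((2 + (3/2)*(-30)) - 1514)*(-871) = ((2 - 45) - 1514)*(-871) = (-43 - 1514)*(-871) = -1557*(-871) = 1356147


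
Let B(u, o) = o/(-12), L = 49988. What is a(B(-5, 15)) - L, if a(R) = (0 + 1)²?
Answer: -49987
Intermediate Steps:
B(u, o) = -o/12 (B(u, o) = o*(-1/12) = -o/12)
a(R) = 1 (a(R) = 1² = 1)
a(B(-5, 15)) - L = 1 - 1*49988 = 1 - 49988 = -49987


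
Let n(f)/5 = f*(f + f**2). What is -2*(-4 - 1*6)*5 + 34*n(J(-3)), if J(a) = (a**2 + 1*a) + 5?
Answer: 246940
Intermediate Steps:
J(a) = 5 + a + a**2 (J(a) = (a**2 + a) + 5 = (a + a**2) + 5 = 5 + a + a**2)
n(f) = 5*f*(f + f**2) (n(f) = 5*(f*(f + f**2)) = 5*f*(f + f**2))
-2*(-4 - 1*6)*5 + 34*n(J(-3)) = -2*(-4 - 1*6)*5 + 34*(5*(5 - 3 + (-3)**2)**2*(1 + (5 - 3 + (-3)**2))) = -2*(-4 - 6)*5 + 34*(5*(5 - 3 + 9)**2*(1 + (5 - 3 + 9))) = -2*(-10)*5 + 34*(5*11**2*(1 + 11)) = 20*5 + 34*(5*121*12) = 100 + 34*7260 = 100 + 246840 = 246940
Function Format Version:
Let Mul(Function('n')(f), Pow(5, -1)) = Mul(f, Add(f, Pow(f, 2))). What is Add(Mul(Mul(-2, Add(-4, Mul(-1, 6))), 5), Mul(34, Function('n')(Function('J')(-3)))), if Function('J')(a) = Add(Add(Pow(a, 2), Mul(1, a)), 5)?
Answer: 246940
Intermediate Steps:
Function('J')(a) = Add(5, a, Pow(a, 2)) (Function('J')(a) = Add(Add(Pow(a, 2), a), 5) = Add(Add(a, Pow(a, 2)), 5) = Add(5, a, Pow(a, 2)))
Function('n')(f) = Mul(5, f, Add(f, Pow(f, 2))) (Function('n')(f) = Mul(5, Mul(f, Add(f, Pow(f, 2)))) = Mul(5, f, Add(f, Pow(f, 2))))
Add(Mul(Mul(-2, Add(-4, Mul(-1, 6))), 5), Mul(34, Function('n')(Function('J')(-3)))) = Add(Mul(Mul(-2, Add(-4, Mul(-1, 6))), 5), Mul(34, Mul(5, Pow(Add(5, -3, Pow(-3, 2)), 2), Add(1, Add(5, -3, Pow(-3, 2)))))) = Add(Mul(Mul(-2, Add(-4, -6)), 5), Mul(34, Mul(5, Pow(Add(5, -3, 9), 2), Add(1, Add(5, -3, 9))))) = Add(Mul(Mul(-2, -10), 5), Mul(34, Mul(5, Pow(11, 2), Add(1, 11)))) = Add(Mul(20, 5), Mul(34, Mul(5, 121, 12))) = Add(100, Mul(34, 7260)) = Add(100, 246840) = 246940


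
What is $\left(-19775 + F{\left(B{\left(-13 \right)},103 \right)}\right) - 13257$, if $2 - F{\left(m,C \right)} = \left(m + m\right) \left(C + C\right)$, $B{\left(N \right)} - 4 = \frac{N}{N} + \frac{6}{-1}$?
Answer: $-32618$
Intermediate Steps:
$B{\left(N \right)} = -1$ ($B{\left(N \right)} = 4 + \left(\frac{N}{N} + \frac{6}{-1}\right) = 4 + \left(1 + 6 \left(-1\right)\right) = 4 + \left(1 - 6\right) = 4 - 5 = -1$)
$F{\left(m,C \right)} = 2 - 4 C m$ ($F{\left(m,C \right)} = 2 - \left(m + m\right) \left(C + C\right) = 2 - 2 m 2 C = 2 - 4 C m$)
$\left(-19775 + F{\left(B{\left(-13 \right)},103 \right)}\right) - 13257 = \left(-19775 - \left(-2 + 412 \left(-1\right)\right)\right) - 13257 = \left(-19775 + \left(2 + 412\right)\right) - 13257 = \left(-19775 + 414\right) - 13257 = -19361 - 13257 = -32618$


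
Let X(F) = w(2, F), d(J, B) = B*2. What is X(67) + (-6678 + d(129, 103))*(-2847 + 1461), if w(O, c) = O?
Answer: 8970194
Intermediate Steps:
d(J, B) = 2*B
X(F) = 2
X(67) + (-6678 + d(129, 103))*(-2847 + 1461) = 2 + (-6678 + 2*103)*(-2847 + 1461) = 2 + (-6678 + 206)*(-1386) = 2 - 6472*(-1386) = 2 + 8970192 = 8970194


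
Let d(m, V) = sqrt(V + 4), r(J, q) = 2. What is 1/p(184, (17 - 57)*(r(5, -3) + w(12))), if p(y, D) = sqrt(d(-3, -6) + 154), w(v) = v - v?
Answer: 1/sqrt(154 + I*sqrt(2)) ≈ 0.08058 - 0.00037*I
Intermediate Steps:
w(v) = 0
d(m, V) = sqrt(4 + V)
p(y, D) = sqrt(154 + I*sqrt(2)) (p(y, D) = sqrt(sqrt(4 - 6) + 154) = sqrt(sqrt(-2) + 154) = sqrt(I*sqrt(2) + 154) = sqrt(154 + I*sqrt(2)))
1/p(184, (17 - 57)*(r(5, -3) + w(12))) = 1/(sqrt(154 + I*sqrt(2))) = 1/sqrt(154 + I*sqrt(2))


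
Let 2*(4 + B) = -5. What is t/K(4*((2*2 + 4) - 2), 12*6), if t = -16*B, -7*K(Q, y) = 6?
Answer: -364/3 ≈ -121.33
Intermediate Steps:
B = -13/2 (B = -4 + (1/2)*(-5) = -4 - 5/2 = -13/2 ≈ -6.5000)
K(Q, y) = -6/7 (K(Q, y) = -1/7*6 = -6/7)
t = 104 (t = -16*(-13/2) = 104)
t/K(4*((2*2 + 4) - 2), 12*6) = 104/(-6/7) = 104*(-7/6) = -364/3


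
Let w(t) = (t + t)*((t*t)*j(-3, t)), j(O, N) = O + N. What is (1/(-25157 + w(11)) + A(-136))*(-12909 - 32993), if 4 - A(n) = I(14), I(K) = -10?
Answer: -2481140806/3861 ≈ -6.4262e+5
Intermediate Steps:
A(n) = 14 (A(n) = 4 - 1*(-10) = 4 + 10 = 14)
j(O, N) = N + O
w(t) = 2*t³*(-3 + t) (w(t) = (t + t)*((t*t)*(t - 3)) = (2*t)*(t²*(-3 + t)) = 2*t³*(-3 + t))
(1/(-25157 + w(11)) + A(-136))*(-12909 - 32993) = (1/(-25157 + 2*11³*(-3 + 11)) + 14)*(-12909 - 32993) = (1/(-25157 + 2*1331*8) + 14)*(-45902) = (1/(-25157 + 21296) + 14)*(-45902) = (1/(-3861) + 14)*(-45902) = (-1/3861 + 14)*(-45902) = (54053/3861)*(-45902) = -2481140806/3861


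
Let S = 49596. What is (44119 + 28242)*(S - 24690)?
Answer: 1802223066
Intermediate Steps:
(44119 + 28242)*(S - 24690) = (44119 + 28242)*(49596 - 24690) = 72361*24906 = 1802223066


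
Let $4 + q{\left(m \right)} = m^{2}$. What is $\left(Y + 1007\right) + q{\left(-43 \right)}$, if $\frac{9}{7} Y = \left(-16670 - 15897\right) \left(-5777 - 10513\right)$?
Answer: $412626742$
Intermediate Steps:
$q{\left(m \right)} = -4 + m^{2}$
$Y = 412623890$ ($Y = \frac{7 \left(-16670 - 15897\right) \left(-5777 - 10513\right)}{9} = \frac{7 \left(\left(-32567\right) \left(-16290\right)\right)}{9} = \frac{7}{9} \cdot 530516430 = 412623890$)
$\left(Y + 1007\right) + q{\left(-43 \right)} = \left(412623890 + 1007\right) - \left(4 - \left(-43\right)^{2}\right) = 412624897 + \left(-4 + 1849\right) = 412624897 + 1845 = 412626742$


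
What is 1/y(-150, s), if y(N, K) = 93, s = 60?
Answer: 1/93 ≈ 0.010753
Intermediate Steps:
1/y(-150, s) = 1/93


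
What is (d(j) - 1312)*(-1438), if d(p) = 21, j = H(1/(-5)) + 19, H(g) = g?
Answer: 1856458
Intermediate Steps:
j = 94/5 (j = 1/(-5) + 19 = -⅕ + 19 = 94/5 ≈ 18.800)
(d(j) - 1312)*(-1438) = (21 - 1312)*(-1438) = -1291*(-1438) = 1856458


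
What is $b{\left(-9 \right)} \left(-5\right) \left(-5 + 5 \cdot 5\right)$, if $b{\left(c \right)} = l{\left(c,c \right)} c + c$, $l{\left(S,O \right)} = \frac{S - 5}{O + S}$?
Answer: $1600$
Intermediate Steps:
$l{\left(S,O \right)} = \frac{-5 + S}{O + S}$
$b{\left(c \right)} = - \frac{5}{2} + \frac{3 c}{2}$ ($b{\left(c \right)} = \frac{-5 + c}{c + c} c + c = \frac{-5 + c}{2 c} c + c = \left(- \frac{5}{2} + \frac{c}{2}\right) + c = - \frac{5}{2} + \frac{3 c}{2}$)
$b{\left(-9 \right)} \left(-5\right) \left(-5 + 5 \cdot 5\right) = \left(- \frac{5}{2} + \frac{3}{2} \left(-9\right)\right) \left(-5\right) \left(-5 + 5 \cdot 5\right) = \left(- \frac{5}{2} - \frac{27}{2}\right) \left(-5\right) \left(-5 + 25\right) = \left(-16\right) \left(-5\right) 20 = 80 \cdot 20 = 1600$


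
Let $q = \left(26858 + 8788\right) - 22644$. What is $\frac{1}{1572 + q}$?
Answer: $\frac{1}{14574} \approx 6.8615 \cdot 10^{-5}$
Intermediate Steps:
$q = 13002$ ($q = 35646 - 22644 = 13002$)
$\frac{1}{1572 + q} = \frac{1}{1572 + 13002} = \frac{1}{14574}$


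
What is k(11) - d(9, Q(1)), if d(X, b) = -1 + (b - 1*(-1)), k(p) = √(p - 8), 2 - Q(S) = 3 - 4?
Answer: -3 + √3 ≈ -1.2680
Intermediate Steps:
Q(S) = 3 (Q(S) = 2 - (3 - 4) = 2 - 1*(-1) = 2 + 1 = 3)
k(p) = √(-8 + p)
d(X, b) = b (d(X, b) = -1 + (b + 1) = -1 + (1 + b) = b)
k(11) - d(9, Q(1)) = √(-8 + 11) - 1*3 = √3 - 3 = -3 + √3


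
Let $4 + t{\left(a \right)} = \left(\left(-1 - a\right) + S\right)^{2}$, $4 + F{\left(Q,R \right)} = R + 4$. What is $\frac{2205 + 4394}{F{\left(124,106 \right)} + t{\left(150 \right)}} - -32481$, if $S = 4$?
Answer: $\frac{705201590}{21711} \approx 32481.0$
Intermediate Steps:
$F{\left(Q,R \right)} = R$ ($F{\left(Q,R \right)} = -4 + \left(R + 4\right) = -4 + \left(4 + R\right) = R$)
$t{\left(a \right)} = -4 + \left(3 - a\right)^{2}$ ($t{\left(a \right)} = -4 + \left(\left(-1 - a\right) + 4\right)^{2} = -4 + \left(3 - a\right)^{2}$)
$\frac{2205 + 4394}{F{\left(124,106 \right)} + t{\left(150 \right)}} - -32481 = \frac{2205 + 4394}{106 - \left(4 - \left(-3 + 150\right)^{2}\right)} - -32481 = \frac{6599}{106 - \left(4 - 147^{2}\right)} + 32481 = \frac{6599}{106 + \left(-4 + 21609\right)} + 32481 = \frac{6599}{106 + 21605} + 32481 = \frac{6599}{21711} + 32481 = \frac{705201590}{21711}$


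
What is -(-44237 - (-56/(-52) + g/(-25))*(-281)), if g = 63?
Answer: 14508814/325 ≈ 44643.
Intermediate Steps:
-(-44237 - (-56/(-52) + g/(-25))*(-281)) = -(-44237 - (-56/(-52) + 63/(-25))*(-281)) = -(-44237 - (-56*(-1/52) + 63*(-1/25))*(-281)) = -(-44237 - (14/13 - 63/25)*(-281)) = -(-44237 - (-469)*(-281)/325) = -(-44237 - 1*131789/325) = -(-44237 - 131789/325) = -1*(-14508814/325) = 14508814/325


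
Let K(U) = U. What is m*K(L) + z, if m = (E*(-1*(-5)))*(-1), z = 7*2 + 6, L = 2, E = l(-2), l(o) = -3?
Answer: 50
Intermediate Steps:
E = -3
z = 20 (z = 14 + 6 = 20)
m = 15 (m = -(-3)*(-5)*(-1) = -3*5*(-1) = -15*(-1) = 15)
m*K(L) + z = 15*2 + 20 = 30 + 20 = 50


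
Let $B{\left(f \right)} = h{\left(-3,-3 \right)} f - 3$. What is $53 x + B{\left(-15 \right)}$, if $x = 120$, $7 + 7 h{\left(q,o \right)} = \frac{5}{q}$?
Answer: $\frac{44629}{7} \approx 6375.6$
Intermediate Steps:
$h{\left(q,o \right)} = -1 + \frac{5}{7 q}$ ($h{\left(q,o \right)} = -1 + \frac{5 \frac{1}{q}}{7} = -1 + \frac{5}{7 q}$)
$B{\left(f \right)} = -3 - \frac{26 f}{21}$ ($B{\left(f \right)} = \frac{\frac{5}{7} - -3}{-3} f - 3 = - \frac{\frac{5}{7} + 3}{3} f - 3 = \left(- \frac{1}{3}\right) \frac{26}{7} f - 3 = - \frac{26 f}{21} - 3 = -3 - \frac{26 f}{21}$)
$53 x + B{\left(-15 \right)} = 53 \cdot 120 - - \frac{109}{7} = 6360 + \left(-3 + \frac{130}{7}\right) = 6360 + \frac{109}{7} = \frac{44629}{7}$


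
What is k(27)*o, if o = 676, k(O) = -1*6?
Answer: -4056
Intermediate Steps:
k(O) = -6
k(27)*o = -6*676 = -4056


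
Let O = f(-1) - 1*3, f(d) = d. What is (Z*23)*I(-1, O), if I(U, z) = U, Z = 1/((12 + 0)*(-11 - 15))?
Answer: 23/312 ≈ 0.073718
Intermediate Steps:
O = -4 (O = -1 - 1*3 = -1 - 3 = -4)
Z = -1/312 (Z = 1/(12*(-26)) = 1/(-312) = -1/312 ≈ -0.0032051)
(Z*23)*I(-1, O) = -1/312*23*(-1) = -23/312*(-1) = 23/312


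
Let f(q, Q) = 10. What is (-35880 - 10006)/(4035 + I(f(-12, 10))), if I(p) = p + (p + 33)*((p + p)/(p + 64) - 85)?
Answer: -848891/7430 ≈ -114.25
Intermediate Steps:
I(p) = p + (-85 + 2*p/(64 + p))*(33 + p) (I(p) = p + (33 + p)*((2*p)/(64 + p) - 85) = p + (33 + p)*(2*p/(64 + p) - 85) = p + (33 + p)*(-85 + 2*p/(64 + p)) = p + (-85 + 2*p/(64 + p))*(33 + p))
(-35880 - 10006)/(4035 + I(f(-12, 10))) = (-35880 - 10006)/(4035 + (-179520 - 8115*10 - 82*10**2)/(64 + 10)) = -45886/(4035 + (-179520 - 81150 - 82*100)/74) = -45886/(4035 + (-179520 - 81150 - 8200)/74) = -45886/(4035 + (1/74)*(-268870)) = -45886/(4035 - 134435/37) = -45886/14860/37 = -45886*37/14860 = -848891/7430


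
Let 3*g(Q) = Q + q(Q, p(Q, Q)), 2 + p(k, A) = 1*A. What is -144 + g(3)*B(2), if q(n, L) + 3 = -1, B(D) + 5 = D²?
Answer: -431/3 ≈ -143.67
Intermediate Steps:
B(D) = -5 + D²
p(k, A) = -2 + A (p(k, A) = -2 + 1*A = -2 + A)
q(n, L) = -4 (q(n, L) = -3 - 1 = -4)
g(Q) = -4/3 + Q/3 (g(Q) = (Q - 4)/3 = (-4 + Q)/3 = -4/3 + Q/3)
-144 + g(3)*B(2) = -144 + (-4/3 + (⅓)*3)*(-5 + 2²) = -144 + (-4/3 + 1)*(-5 + 4) = -144 - ⅓*(-1) = -144 + ⅓ = -431/3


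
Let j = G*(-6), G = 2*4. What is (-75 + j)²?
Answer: 15129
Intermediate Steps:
G = 8
j = -48 (j = 8*(-6) = -48)
(-75 + j)² = (-75 - 48)² = (-123)² = 15129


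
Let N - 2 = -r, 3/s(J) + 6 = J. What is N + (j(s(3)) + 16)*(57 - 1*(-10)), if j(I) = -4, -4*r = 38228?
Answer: 10363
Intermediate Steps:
r = -9557 (r = -¼*38228 = -9557)
s(J) = 3/(-6 + J)
N = 9559 (N = 2 - 1*(-9557) = 2 + 9557 = 9559)
N + (j(s(3)) + 16)*(57 - 1*(-10)) = 9559 + (-4 + 16)*(57 - 1*(-10)) = 9559 + 12*(57 + 10) = 9559 + 12*67 = 9559 + 804 = 10363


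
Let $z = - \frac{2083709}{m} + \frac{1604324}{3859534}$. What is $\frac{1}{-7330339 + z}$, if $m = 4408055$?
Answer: $- \frac{8506519073185}{62355669001510510608} \approx -1.3642 \cdot 10^{-7}$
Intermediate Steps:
$z = - \frac{485098650893}{8506519073185}$ ($z = - \frac{2083709}{4408055} + \frac{1604324}{3859534} = \left(-2083709\right) \frac{1}{4408055} + 1604324 \cdot \frac{1}{3859534} = - \frac{2083709}{4408055} + \frac{802162}{1929767} = - \frac{485098650893}{8506519073185} \approx -0.057027$)
$\frac{1}{-7330339 + z} = \frac{1}{-7330339 - \frac{485098650893}{8506519073185}} = \frac{1}{- \frac{62355669001510510608}{8506519073185}} = - \frac{8506519073185}{62355669001510510608}$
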